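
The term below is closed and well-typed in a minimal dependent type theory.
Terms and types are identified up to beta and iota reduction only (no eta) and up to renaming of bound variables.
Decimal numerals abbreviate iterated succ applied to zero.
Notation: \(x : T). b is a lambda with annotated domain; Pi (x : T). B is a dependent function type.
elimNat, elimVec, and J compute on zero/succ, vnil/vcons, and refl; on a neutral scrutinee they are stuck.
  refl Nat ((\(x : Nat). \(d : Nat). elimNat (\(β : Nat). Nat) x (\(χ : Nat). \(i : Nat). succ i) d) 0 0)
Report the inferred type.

inferred type:
  Eq Nat 0 0


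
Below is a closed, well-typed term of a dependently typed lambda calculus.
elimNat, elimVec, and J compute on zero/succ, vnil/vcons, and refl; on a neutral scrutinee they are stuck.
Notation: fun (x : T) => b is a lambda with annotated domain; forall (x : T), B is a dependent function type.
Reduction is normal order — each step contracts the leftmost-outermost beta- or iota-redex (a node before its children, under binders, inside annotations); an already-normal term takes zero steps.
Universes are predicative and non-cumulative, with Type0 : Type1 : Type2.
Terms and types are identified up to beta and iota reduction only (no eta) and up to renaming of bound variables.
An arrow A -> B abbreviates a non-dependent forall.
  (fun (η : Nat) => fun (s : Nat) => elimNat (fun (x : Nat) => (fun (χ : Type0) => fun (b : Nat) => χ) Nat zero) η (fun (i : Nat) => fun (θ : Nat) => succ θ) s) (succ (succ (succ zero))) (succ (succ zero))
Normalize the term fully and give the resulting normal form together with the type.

reduced normal form:
  succ (succ (succ (succ (succ zero))))
the term's type:
  Nat
observation: reduction starts at a beta-redex, and 9 normal-order steps reach the normal form.


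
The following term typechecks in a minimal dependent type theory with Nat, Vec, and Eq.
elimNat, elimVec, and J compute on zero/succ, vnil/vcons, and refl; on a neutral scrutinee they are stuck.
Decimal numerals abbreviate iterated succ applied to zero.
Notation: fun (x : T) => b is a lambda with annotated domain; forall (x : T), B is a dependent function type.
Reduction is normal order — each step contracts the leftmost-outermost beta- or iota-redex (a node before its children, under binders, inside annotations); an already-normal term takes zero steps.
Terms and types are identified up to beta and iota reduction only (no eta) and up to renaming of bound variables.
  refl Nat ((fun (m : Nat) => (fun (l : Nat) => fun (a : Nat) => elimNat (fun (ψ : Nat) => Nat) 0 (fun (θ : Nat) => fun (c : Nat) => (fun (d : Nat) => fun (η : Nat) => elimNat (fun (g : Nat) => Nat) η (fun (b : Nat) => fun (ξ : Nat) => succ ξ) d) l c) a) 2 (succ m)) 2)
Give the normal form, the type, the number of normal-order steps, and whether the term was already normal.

reduced normal form:
  refl Nat 6
inferred type:
  Eq Nat 6 6
normal-order step count: 40
started in normal form: no
first redex: a beta-redex


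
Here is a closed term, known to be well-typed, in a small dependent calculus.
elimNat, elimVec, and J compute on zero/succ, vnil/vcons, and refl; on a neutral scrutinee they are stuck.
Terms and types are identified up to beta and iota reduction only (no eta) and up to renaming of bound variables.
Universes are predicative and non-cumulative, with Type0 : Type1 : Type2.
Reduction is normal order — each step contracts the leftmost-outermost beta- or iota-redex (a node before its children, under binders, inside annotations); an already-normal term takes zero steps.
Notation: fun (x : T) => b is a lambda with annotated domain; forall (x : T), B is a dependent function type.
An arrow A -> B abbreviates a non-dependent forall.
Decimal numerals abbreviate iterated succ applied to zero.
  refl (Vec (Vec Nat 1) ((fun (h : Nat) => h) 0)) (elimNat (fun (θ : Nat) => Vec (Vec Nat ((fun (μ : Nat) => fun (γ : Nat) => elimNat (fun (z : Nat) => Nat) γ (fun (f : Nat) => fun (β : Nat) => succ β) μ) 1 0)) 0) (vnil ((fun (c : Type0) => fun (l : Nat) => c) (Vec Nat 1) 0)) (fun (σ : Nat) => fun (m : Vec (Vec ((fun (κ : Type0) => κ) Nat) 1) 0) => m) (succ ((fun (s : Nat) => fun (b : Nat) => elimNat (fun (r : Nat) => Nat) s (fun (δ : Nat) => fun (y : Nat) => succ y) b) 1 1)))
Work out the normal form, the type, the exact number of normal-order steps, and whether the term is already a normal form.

reduced normal form:
  refl (Vec (Vec Nat 1) 0) (vnil (Vec Nat 1))
inferred type:
  Eq (Vec (Vec Nat 1) 0) (vnil (Vec Nat 1)) (vnil (Vec Nat 1))
reduction steps (normal order): 26
term was already normal: no
first redex: a beta-redex


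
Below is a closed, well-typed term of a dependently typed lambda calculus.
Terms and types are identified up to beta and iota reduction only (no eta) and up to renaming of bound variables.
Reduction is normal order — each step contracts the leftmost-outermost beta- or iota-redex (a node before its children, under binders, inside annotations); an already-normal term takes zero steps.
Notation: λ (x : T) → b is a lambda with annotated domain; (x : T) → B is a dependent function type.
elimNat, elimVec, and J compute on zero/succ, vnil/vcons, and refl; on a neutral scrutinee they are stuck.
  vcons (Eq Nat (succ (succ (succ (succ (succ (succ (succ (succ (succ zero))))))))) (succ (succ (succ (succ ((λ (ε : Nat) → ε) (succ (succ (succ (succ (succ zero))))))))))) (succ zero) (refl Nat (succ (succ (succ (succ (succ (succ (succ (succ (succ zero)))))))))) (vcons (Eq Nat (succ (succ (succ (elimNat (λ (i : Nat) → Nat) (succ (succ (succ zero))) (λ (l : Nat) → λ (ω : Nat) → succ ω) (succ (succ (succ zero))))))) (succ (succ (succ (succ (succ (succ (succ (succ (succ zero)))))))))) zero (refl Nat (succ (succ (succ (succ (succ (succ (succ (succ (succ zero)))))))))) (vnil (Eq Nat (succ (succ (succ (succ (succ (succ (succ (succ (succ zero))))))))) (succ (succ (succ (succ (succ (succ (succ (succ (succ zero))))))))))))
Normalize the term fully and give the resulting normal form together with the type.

reduced normal form:
  vcons (Eq Nat (succ (succ (succ (succ (succ (succ (succ (succ (succ zero))))))))) (succ (succ (succ (succ (succ (succ (succ (succ (succ zero)))))))))) (succ zero) (refl Nat (succ (succ (succ (succ (succ (succ (succ (succ (succ zero)))))))))) (vcons (Eq Nat (succ (succ (succ (succ (succ (succ (succ (succ (succ zero))))))))) (succ (succ (succ (succ (succ (succ (succ (succ (succ zero)))))))))) zero (refl Nat (succ (succ (succ (succ (succ (succ (succ (succ (succ zero)))))))))) (vnil (Eq Nat (succ (succ (succ (succ (succ (succ (succ (succ (succ zero))))))))) (succ (succ (succ (succ (succ (succ (succ (succ (succ zero))))))))))))
the term's type:
  Vec (Eq Nat (succ (succ (succ (succ (succ (succ (succ (succ (succ zero))))))))) (succ (succ (succ (succ (succ (succ (succ (succ (succ zero)))))))))) (succ (succ zero))


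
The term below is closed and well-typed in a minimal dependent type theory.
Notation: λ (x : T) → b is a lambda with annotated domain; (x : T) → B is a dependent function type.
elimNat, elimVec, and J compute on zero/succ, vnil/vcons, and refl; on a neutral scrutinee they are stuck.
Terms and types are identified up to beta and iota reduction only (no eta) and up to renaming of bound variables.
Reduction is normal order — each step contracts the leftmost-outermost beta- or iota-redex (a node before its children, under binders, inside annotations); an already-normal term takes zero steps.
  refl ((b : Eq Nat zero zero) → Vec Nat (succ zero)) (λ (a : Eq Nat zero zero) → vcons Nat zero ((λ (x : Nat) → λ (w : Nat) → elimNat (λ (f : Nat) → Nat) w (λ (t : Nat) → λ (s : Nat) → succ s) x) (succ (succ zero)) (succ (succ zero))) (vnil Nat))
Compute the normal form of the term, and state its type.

normal form:
  refl ((b : Eq Nat zero zero) → Vec Nat (succ zero)) (λ (a : Eq Nat zero zero) → vcons Nat zero (succ (succ (succ (succ zero)))) (vnil Nat))
type:
  Eq ((b : Eq Nat zero zero) → Vec Nat (succ zero)) (λ (a : Eq Nat zero zero) → vcons Nat zero (succ (succ (succ (succ zero)))) (vnil Nat)) (λ (x : Eq Nat zero zero) → vcons Nat zero (succ (succ (succ (succ zero)))) (vnil Nat))
observation: the leftmost-outermost redex is a beta-redex, and normalization takes 9 steps.


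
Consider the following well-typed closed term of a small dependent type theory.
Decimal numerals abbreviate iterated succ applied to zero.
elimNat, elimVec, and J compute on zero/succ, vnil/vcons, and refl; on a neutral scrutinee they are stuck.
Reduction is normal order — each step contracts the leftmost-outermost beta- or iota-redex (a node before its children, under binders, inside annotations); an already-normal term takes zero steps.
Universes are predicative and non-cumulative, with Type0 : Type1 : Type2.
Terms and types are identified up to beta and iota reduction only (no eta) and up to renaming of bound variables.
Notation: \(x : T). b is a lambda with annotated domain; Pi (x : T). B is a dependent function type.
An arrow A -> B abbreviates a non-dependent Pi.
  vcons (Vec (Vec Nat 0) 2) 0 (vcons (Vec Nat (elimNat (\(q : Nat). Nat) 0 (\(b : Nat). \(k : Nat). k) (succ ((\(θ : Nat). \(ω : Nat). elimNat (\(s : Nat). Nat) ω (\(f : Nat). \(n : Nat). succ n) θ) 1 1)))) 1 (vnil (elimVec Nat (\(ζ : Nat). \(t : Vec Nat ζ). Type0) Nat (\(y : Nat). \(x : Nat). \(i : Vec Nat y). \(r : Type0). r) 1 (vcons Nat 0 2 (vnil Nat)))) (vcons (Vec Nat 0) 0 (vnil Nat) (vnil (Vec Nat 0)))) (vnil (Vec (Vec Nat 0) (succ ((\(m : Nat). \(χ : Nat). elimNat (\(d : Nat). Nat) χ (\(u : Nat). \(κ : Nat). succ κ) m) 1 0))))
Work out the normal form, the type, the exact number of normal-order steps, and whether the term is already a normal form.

resulting normal form:
  vcons (Vec (Vec Nat 0) 2) 0 (vcons (Vec Nat 0) 1 (vnil Nat) (vcons (Vec Nat 0) 0 (vnil Nat) (vnil (Vec Nat 0)))) (vnil (Vec (Vec Nat 0) 2))
the term's type:
  Vec (Vec (Vec Nat 0) 2) 1
normal-order step count: 28
already normal: no
first redex: an elimNat iota-redex


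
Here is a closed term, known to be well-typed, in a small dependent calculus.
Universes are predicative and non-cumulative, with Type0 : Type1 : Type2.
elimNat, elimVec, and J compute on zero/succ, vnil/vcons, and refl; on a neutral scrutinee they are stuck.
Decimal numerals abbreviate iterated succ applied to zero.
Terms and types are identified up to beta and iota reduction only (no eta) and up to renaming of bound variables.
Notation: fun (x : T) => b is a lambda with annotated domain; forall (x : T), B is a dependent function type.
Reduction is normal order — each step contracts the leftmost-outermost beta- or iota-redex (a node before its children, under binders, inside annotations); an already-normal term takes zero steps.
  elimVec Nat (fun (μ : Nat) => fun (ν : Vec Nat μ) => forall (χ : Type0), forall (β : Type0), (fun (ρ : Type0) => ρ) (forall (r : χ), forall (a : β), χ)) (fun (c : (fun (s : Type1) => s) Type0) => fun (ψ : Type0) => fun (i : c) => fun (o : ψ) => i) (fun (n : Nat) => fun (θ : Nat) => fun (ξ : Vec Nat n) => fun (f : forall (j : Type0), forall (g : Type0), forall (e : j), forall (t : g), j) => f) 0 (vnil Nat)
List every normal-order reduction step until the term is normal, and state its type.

normal-order reduction:
  elimVec Nat (fun (μ : Nat) => fun (ν : Vec Nat μ) => forall (χ : Type0), forall (β : Type0), (fun (ρ : Type0) => ρ) (forall (r : χ), forall (a : β), χ)) (fun (c : (fun (s : Type1) => s) Type0) => fun (ψ : Type0) => fun (i : c) => fun (o : ψ) => i) (fun (n : Nat) => fun (θ : Nat) => fun (ξ : Vec Nat n) => fun (f : forall (j : Type0), forall (g : Type0), forall (e : j), forall (t : g), j) => f) 0 (vnil Nat)
  ~> fun (μ : (fun (ν : Type1) => ν) Type0) => fun (χ : Type0) => fun (β : μ) => fun (ρ : χ) => β
  ~> fun (μ : Type0) => fun (ν : Type0) => fun (χ : μ) => fun (β : ν) => χ
the term's type:
  forall (μ : Type0), forall (ν : Type0), forall (χ : μ), forall (β : ν), μ


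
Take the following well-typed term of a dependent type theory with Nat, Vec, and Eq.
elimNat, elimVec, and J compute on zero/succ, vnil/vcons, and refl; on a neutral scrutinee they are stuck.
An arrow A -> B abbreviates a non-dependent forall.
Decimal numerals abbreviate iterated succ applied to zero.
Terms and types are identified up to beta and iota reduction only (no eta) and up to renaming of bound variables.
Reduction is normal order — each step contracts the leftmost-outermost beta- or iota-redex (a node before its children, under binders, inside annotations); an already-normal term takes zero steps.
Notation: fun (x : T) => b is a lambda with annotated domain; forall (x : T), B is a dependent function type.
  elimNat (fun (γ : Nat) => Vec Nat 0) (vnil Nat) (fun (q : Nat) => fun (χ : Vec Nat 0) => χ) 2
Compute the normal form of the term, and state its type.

normal form:
  vnil Nat
type:
  Vec Nat 0
observation: normalization takes exactly 7 steps under the normal-order strategy.


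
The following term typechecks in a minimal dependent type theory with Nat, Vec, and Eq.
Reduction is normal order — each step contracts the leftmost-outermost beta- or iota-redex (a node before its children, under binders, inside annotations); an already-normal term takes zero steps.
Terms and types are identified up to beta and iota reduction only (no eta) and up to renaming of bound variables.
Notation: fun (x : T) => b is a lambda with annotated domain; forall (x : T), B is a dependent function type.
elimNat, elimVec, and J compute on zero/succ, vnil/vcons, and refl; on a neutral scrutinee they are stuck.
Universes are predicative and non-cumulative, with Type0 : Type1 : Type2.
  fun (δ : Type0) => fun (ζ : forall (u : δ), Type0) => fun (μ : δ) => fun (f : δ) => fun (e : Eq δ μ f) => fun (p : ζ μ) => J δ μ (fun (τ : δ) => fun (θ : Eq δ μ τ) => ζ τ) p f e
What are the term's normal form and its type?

resulting normal form:
  fun (δ : Type0) => fun (ζ : forall (u : δ), Type0) => fun (μ : δ) => fun (f : δ) => fun (e : Eq δ μ f) => fun (p : ζ μ) => J δ μ (fun (τ : δ) => fun (θ : Eq δ μ τ) => ζ τ) p f e
inferred type:
  forall (δ : Type0), forall (ζ : forall (u : δ), Type0), forall (μ : δ), forall (f : δ), forall (e : Eq δ μ f), forall (p : ζ μ), ζ f


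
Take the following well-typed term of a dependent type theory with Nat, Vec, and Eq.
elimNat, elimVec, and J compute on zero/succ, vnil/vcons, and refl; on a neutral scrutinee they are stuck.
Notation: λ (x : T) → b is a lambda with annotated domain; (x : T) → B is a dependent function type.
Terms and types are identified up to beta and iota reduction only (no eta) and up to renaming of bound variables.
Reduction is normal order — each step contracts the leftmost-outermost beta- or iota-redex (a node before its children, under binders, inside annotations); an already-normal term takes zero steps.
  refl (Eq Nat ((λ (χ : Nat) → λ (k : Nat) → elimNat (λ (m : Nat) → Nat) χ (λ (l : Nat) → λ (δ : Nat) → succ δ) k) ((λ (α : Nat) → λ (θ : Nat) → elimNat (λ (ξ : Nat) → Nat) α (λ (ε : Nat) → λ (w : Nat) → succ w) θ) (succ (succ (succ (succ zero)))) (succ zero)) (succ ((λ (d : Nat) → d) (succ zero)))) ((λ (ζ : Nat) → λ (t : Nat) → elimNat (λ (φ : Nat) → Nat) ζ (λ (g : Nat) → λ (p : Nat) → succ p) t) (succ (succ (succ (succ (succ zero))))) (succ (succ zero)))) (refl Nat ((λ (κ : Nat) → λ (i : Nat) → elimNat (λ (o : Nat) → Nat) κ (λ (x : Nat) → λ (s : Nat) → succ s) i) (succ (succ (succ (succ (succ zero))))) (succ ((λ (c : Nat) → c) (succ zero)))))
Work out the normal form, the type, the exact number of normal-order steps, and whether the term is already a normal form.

resulting normal form:
  refl (Eq Nat (succ (succ (succ (succ (succ (succ (succ zero))))))) (succ (succ (succ (succ (succ (succ (succ zero)))))))) (refl Nat (succ (succ (succ (succ (succ (succ (succ zero))))))))
the term's type:
  Eq (Eq Nat (succ (succ (succ (succ (succ (succ (succ zero))))))) (succ (succ (succ (succ (succ (succ (succ zero)))))))) (refl Nat (succ (succ (succ (succ (succ (succ (succ zero)))))))) (refl Nat (succ (succ (succ (succ (succ (succ (succ zero))))))))
normal-order step count: 35
already normal: no
first redex: a beta-redex


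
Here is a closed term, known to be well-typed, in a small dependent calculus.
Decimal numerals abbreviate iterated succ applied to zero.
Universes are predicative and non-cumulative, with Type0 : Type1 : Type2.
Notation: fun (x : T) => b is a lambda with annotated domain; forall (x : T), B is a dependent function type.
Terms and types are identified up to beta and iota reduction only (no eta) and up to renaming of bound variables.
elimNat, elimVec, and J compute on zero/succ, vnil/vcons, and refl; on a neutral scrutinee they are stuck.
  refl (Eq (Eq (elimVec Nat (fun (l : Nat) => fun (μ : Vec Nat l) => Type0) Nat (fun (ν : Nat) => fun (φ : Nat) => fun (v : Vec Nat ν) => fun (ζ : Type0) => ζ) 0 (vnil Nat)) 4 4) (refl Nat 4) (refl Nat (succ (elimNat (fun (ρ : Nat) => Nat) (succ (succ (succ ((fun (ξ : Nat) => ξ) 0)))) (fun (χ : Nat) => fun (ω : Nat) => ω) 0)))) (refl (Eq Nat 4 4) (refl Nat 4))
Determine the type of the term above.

the term's type:
  Eq (Eq (Eq Nat 4 4) (refl Nat 4) (refl Nat 4)) (refl (Eq Nat 4 4) (refl Nat 4)) (refl (Eq Nat 4 4) (refl Nat 4))


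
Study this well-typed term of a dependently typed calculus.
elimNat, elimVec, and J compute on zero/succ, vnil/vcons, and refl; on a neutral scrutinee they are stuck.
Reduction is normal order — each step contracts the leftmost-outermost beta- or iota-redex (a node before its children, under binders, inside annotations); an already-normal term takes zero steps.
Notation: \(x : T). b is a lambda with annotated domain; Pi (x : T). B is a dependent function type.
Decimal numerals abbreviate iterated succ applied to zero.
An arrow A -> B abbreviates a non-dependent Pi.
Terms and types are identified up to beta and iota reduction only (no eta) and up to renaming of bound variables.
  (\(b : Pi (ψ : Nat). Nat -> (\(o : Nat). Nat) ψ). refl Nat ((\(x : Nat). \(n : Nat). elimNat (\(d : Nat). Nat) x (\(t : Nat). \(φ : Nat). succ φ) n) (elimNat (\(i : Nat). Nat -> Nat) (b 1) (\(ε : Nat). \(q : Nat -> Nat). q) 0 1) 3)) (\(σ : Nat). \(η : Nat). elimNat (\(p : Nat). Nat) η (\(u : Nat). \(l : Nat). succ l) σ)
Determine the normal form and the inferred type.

reduced normal form:
  refl Nat 5
type:
  Eq Nat 5 5


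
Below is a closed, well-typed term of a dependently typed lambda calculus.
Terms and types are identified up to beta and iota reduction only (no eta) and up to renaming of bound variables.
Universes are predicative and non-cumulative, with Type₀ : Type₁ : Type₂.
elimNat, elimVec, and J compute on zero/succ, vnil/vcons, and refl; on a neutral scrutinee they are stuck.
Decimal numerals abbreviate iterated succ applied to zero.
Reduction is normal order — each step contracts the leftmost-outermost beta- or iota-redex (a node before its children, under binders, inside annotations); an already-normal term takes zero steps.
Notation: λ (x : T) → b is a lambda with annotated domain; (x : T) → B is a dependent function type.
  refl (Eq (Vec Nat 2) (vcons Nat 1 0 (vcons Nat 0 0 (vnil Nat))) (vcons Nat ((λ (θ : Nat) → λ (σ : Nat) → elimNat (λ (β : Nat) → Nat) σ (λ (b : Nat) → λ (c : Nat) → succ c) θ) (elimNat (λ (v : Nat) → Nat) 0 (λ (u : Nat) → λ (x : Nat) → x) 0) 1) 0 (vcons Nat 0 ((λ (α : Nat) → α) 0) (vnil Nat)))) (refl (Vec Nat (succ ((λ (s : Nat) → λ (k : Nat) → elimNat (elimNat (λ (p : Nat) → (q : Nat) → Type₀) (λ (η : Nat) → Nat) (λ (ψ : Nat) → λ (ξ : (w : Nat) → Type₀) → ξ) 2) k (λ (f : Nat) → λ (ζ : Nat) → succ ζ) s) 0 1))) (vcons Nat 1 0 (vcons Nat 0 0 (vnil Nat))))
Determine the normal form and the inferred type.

normal form:
  refl (Eq (Vec Nat 2) (vcons Nat 1 0 (vcons Nat 0 0 (vnil Nat))) (vcons Nat 1 0 (vcons Nat 0 0 (vnil Nat)))) (refl (Vec Nat 2) (vcons Nat 1 0 (vcons Nat 0 0 (vnil Nat))))
type:
  Eq (Eq (Vec Nat 2) (vcons Nat 1 0 (vcons Nat 0 0 (vnil Nat))) (vcons Nat 1 0 (vcons Nat 0 0 (vnil Nat)))) (refl (Vec Nat 2) (vcons Nat 1 0 (vcons Nat 0 0 (vnil Nat)))) (refl (Vec Nat 2) (vcons Nat 1 0 (vcons Nat 0 0 (vnil Nat))))
observation: normalization takes exactly 8 steps under the normal-order strategy.


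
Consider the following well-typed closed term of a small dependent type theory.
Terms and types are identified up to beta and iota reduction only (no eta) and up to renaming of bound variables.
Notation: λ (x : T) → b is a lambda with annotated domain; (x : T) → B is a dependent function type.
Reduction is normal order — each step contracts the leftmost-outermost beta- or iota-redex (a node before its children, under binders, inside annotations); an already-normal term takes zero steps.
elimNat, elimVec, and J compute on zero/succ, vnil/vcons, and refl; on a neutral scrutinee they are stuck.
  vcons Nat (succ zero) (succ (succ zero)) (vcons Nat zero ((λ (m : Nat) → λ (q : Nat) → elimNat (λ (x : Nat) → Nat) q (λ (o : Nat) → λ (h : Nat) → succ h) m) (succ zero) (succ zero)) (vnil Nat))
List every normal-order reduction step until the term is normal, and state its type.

normal-order reduction:
  vcons Nat (succ zero) (succ (succ zero)) (vcons Nat zero ((λ (m : Nat) → λ (q : Nat) → elimNat (λ (x : Nat) → Nat) q (λ (o : Nat) → λ (h : Nat) → succ h) m) (succ zero) (succ zero)) (vnil Nat))
  ~> vcons Nat (succ zero) (succ (succ zero)) (vcons Nat zero ((λ (m : Nat) → elimNat (λ (q : Nat) → Nat) m (λ (x : Nat) → λ (o : Nat) → succ o) (succ zero)) (succ zero)) (vnil Nat))
  ~> vcons Nat (succ zero) (succ (succ zero)) (vcons Nat zero (elimNat (λ (m : Nat) → Nat) (succ zero) (λ (q : Nat) → λ (x : Nat) → succ x) (succ zero)) (vnil Nat))
  ~> vcons Nat (succ zero) (succ (succ zero)) (vcons Nat zero ((λ (m : Nat) → λ (q : Nat) → succ q) zero (elimNat (λ (x : Nat) → Nat) (succ zero) (λ (o : Nat) → λ (h : Nat) → succ h) zero)) (vnil Nat))
  ~> vcons Nat (succ zero) (succ (succ zero)) (vcons Nat zero ((λ (m : Nat) → succ m) (elimNat (λ (q : Nat) → Nat) (succ zero) (λ (x : Nat) → λ (o : Nat) → succ o) zero)) (vnil Nat))
  ~> vcons Nat (succ zero) (succ (succ zero)) (vcons Nat zero (succ (elimNat (λ (m : Nat) → Nat) (succ zero) (λ (q : Nat) → λ (x : Nat) → succ x) zero)) (vnil Nat))
  ~> vcons Nat (succ zero) (succ (succ zero)) (vcons Nat zero (succ (succ zero)) (vnil Nat))
the term's type:
  Vec Nat (succ (succ zero))


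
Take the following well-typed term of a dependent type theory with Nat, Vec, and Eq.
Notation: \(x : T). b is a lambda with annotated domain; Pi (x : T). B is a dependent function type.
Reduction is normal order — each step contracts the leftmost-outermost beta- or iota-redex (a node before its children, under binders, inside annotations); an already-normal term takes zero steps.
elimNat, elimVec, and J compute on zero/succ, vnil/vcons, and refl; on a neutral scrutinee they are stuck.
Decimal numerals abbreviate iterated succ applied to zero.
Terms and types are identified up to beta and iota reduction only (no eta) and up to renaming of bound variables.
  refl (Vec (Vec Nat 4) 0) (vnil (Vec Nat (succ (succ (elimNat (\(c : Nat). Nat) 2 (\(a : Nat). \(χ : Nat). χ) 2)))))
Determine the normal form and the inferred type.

resulting normal form:
  refl (Vec (Vec Nat 4) 0) (vnil (Vec Nat 4))
the term's type:
  Eq (Vec (Vec Nat 4) 0) (vnil (Vec Nat 4)) (vnil (Vec Nat 4))
observation: 7 normal-order steps normalize the term, beginning with an elimNat iota-redex.


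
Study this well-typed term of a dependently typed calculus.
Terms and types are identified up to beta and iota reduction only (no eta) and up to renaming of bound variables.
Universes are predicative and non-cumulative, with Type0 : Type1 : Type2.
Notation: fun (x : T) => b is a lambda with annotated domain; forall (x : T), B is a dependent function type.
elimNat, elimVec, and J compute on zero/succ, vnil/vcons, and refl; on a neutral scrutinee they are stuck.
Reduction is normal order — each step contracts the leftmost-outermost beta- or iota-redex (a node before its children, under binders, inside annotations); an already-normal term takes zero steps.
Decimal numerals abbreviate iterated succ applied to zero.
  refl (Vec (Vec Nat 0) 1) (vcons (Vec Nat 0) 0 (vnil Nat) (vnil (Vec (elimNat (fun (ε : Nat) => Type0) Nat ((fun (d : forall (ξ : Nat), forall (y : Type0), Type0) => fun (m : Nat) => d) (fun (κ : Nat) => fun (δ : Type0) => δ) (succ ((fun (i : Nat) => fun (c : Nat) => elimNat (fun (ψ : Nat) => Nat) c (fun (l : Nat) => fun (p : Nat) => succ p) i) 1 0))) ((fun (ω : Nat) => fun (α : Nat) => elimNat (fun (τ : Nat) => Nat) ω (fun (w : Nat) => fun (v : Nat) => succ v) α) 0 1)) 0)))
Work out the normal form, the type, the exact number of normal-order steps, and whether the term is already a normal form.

reduced normal form:
  refl (Vec (Vec Nat 0) 1) (vcons (Vec Nat 0) 0 (vnil Nat) (vnil (Vec Nat 0)))
the term's type:
  Eq (Vec (Vec Nat 0) 1) (vcons (Vec Nat 0) 0 (vnil Nat) (vnil (Vec Nat 0))) (vcons (Vec Nat 0) 0 (vnil Nat) (vnil (Vec Nat 0)))
normal-order step count: 12
term was already normal: no
first contracted redex: a beta-redex


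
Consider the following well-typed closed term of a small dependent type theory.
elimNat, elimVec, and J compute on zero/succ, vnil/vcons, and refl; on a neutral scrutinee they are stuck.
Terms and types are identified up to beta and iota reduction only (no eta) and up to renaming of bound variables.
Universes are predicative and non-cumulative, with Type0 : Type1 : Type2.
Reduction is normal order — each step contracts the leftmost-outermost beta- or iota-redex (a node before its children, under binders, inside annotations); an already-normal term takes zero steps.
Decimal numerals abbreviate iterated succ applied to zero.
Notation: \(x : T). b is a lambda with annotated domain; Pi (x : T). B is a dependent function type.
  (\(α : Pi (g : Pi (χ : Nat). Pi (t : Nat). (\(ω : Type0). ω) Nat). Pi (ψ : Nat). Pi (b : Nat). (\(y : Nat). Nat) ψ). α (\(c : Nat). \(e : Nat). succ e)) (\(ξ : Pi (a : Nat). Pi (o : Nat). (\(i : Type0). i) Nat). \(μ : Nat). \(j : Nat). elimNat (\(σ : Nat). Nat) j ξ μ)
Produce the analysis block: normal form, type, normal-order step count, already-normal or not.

normal form:
  \(α : Nat). \(g : Nat). elimNat (\(χ : Nat). Nat) g (\(t : Nat). \(ω : Nat). succ ω) α
type:
  Pi (α : Nat). Pi (g : Nat). Nat
reduction steps (normal order): 2
started in normal form: no
first contracted redex: a beta-redex


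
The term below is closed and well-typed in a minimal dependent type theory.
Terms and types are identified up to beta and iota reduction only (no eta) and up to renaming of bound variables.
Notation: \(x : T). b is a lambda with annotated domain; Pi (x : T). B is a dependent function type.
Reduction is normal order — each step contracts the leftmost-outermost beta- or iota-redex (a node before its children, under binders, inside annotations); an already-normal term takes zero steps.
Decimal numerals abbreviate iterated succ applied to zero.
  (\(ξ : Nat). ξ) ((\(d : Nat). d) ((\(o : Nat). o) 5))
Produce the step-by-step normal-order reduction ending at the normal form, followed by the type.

reduction (normal order):
  (\(ξ : Nat). ξ) ((\(d : Nat). d) ((\(o : Nat). o) 5))
  ~> (\(ξ : Nat). ξ) ((\(d : Nat). d) 5)
  ~> (\(ξ : Nat). ξ) 5
  ~> 5
inferred type:
  Nat


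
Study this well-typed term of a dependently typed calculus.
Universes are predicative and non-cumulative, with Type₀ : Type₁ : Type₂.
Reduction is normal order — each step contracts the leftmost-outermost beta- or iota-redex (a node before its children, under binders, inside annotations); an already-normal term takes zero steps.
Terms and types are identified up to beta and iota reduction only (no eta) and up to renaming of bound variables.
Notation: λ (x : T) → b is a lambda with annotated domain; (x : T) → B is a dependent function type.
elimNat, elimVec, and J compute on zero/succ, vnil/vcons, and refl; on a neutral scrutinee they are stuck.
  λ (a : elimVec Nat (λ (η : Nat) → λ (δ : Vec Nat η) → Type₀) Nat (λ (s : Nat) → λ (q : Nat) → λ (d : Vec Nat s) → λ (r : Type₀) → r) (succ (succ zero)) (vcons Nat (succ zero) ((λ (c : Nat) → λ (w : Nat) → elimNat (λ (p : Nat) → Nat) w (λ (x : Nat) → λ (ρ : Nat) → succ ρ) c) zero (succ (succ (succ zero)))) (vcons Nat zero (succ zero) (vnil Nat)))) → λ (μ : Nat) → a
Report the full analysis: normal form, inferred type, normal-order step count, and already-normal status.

reduced normal form:
  λ (a : Nat) → λ (η : Nat) → a
inferred type:
  (a : Nat) → (η : Nat) → Nat
normal-order step count: 11
already normal: no
first contracted redex: an elimVec iota-redex


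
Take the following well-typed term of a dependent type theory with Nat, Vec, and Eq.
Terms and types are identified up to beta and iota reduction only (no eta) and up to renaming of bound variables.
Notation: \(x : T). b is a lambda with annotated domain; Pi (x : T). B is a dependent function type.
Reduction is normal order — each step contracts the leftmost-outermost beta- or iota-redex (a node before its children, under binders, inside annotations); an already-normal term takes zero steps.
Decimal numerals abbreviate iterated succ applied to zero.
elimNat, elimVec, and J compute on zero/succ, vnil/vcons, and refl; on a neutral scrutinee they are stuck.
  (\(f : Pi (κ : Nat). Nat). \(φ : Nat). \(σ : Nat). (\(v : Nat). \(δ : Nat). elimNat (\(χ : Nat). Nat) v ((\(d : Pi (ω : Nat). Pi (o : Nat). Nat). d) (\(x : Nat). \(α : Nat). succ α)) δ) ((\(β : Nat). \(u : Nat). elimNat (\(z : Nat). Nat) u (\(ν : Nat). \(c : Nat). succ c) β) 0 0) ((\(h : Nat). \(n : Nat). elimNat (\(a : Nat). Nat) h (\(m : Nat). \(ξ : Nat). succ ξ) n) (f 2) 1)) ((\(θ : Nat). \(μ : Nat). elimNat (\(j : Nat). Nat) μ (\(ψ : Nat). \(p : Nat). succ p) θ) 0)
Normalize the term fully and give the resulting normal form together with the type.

reduced normal form:
  \(f : Nat). \(κ : Nat). 3
type:
  Pi (f : Nat). Pi (κ : Nat). Nat
observation: the first redex contracted is a beta-redex; the normal form is reached in 26 normal-order steps.


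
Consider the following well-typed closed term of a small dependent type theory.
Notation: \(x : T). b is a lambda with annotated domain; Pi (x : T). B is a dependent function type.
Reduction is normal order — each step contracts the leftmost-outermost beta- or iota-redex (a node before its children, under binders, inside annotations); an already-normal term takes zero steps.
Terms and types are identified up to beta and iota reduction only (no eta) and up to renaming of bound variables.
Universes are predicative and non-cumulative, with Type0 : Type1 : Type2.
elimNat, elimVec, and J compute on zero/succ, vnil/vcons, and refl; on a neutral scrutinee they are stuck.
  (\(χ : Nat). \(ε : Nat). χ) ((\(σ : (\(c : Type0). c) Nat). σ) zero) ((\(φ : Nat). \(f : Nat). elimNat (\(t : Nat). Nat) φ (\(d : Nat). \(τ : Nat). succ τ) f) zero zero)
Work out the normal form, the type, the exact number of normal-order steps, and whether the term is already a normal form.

reduced normal form:
  zero
inferred type:
  Nat
normal-order step count: 3
term was already normal: no
first redex: a beta-redex


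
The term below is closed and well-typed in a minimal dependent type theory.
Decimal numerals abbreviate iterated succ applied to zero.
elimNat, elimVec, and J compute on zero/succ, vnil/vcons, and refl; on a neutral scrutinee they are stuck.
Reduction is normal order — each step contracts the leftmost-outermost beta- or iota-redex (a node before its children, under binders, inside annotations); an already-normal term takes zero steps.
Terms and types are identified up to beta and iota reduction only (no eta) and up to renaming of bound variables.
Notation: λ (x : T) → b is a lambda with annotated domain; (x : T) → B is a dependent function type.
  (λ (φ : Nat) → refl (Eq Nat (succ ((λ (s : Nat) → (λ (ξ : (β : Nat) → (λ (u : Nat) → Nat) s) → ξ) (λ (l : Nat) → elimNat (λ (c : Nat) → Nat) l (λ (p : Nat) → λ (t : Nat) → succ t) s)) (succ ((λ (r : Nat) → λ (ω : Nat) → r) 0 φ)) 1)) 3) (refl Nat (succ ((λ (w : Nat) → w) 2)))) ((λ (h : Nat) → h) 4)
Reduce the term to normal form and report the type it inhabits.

resulting normal form:
  refl (Eq Nat 3 3) (refl Nat 3)
type:
  Eq (Eq Nat 3 3) (refl Nat 3) (refl Nat 3)
observation: reduction starts at a beta-redex, and 11 normal-order steps reach the normal form.


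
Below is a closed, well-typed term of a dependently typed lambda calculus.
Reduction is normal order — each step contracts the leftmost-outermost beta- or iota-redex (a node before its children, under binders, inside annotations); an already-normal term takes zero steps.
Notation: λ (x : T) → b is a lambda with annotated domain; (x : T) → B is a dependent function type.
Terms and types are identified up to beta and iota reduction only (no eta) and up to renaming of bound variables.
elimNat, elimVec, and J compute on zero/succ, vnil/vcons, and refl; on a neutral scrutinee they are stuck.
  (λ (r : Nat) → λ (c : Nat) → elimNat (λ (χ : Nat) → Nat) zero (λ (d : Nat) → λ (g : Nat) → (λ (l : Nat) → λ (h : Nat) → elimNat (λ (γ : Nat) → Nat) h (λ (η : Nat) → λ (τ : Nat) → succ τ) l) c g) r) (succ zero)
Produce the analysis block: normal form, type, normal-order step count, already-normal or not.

normal form:
  λ (r : Nat) → elimNat (λ (c : Nat) → Nat) zero (λ (χ : Nat) → λ (d : Nat) → succ d) r
the term's type:
  (r : Nat) → Nat
steps to reach normal form (normal order): 7
already normal: no
first contracted redex: a beta-redex


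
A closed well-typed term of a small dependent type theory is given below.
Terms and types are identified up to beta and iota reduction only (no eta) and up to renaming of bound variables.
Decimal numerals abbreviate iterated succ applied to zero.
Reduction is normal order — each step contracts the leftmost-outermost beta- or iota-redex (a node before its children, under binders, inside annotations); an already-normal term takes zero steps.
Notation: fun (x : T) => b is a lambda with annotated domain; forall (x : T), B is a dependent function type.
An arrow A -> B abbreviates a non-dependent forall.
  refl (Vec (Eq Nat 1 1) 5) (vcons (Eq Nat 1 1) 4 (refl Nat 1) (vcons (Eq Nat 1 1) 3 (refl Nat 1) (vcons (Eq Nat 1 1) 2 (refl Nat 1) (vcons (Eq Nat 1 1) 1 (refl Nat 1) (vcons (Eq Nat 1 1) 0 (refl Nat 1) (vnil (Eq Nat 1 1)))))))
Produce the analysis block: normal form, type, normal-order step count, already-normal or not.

reduced normal form:
  refl (Vec (Eq Nat 1 1) 5) (vcons (Eq Nat 1 1) 4 (refl Nat 1) (vcons (Eq Nat 1 1) 3 (refl Nat 1) (vcons (Eq Nat 1 1) 2 (refl Nat 1) (vcons (Eq Nat 1 1) 1 (refl Nat 1) (vcons (Eq Nat 1 1) 0 (refl Nat 1) (vnil (Eq Nat 1 1)))))))
type:
  Eq (Vec (Eq Nat 1 1) 5) (vcons (Eq Nat 1 1) 4 (refl Nat 1) (vcons (Eq Nat 1 1) 3 (refl Nat 1) (vcons (Eq Nat 1 1) 2 (refl Nat 1) (vcons (Eq Nat 1 1) 1 (refl Nat 1) (vcons (Eq Nat 1 1) 0 (refl Nat 1) (vnil (Eq Nat 1 1))))))) (vcons (Eq Nat 1 1) 4 (refl Nat 1) (vcons (Eq Nat 1 1) 3 (refl Nat 1) (vcons (Eq Nat 1 1) 2 (refl Nat 1) (vcons (Eq Nat 1 1) 1 (refl Nat 1) (vcons (Eq Nat 1 1) 0 (refl Nat 1) (vnil (Eq Nat 1 1)))))))
steps to reach normal form (normal order): 0
term was already normal: yes


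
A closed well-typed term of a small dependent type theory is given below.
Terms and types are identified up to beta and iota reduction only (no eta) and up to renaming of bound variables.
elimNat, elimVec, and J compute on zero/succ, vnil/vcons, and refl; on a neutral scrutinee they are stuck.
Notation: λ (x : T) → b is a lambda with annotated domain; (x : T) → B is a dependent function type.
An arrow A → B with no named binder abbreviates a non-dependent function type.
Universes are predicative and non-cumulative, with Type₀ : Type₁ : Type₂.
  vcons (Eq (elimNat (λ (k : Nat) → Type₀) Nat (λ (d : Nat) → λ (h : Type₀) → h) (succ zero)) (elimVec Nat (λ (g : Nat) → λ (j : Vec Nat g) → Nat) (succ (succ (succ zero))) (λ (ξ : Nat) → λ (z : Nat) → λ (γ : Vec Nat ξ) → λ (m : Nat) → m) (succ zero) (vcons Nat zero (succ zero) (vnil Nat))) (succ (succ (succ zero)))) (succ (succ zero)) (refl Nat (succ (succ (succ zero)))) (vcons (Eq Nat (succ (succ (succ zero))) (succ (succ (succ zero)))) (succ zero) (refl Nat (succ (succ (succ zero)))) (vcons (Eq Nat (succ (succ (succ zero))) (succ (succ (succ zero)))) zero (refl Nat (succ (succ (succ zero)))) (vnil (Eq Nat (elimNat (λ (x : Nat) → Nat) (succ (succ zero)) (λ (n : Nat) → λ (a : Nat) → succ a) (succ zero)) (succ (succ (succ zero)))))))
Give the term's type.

the term's type:
  Vec (Eq Nat (succ (succ (succ zero))) (succ (succ (succ zero)))) (succ (succ (succ zero)))


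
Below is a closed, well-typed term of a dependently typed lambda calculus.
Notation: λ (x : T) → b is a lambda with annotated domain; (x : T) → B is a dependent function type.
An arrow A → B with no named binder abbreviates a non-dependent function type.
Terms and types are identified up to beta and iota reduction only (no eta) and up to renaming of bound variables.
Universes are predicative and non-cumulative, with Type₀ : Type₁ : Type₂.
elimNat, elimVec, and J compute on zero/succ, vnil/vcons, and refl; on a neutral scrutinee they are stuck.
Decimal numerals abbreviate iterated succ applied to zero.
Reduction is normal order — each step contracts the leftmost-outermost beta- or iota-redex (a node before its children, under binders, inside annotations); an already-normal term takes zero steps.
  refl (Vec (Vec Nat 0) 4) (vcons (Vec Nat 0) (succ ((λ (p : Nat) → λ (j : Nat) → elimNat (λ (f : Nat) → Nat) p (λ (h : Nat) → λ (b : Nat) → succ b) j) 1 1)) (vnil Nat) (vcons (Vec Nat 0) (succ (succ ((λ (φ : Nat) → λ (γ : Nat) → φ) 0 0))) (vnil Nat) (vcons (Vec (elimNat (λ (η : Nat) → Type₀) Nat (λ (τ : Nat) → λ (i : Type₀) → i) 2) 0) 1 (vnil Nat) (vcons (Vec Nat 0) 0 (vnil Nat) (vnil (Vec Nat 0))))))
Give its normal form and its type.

normal form:
  refl (Vec (Vec Nat 0) 4) (vcons (Vec Nat 0) 3 (vnil Nat) (vcons (Vec Nat 0) 2 (vnil Nat) (vcons (Vec Nat 0) 1 (vnil Nat) (vcons (Vec Nat 0) 0 (vnil Nat) (vnil (Vec Nat 0))))))
the term's type:
  Eq (Vec (Vec Nat 0) 4) (vcons (Vec Nat 0) 3 (vnil Nat) (vcons (Vec Nat 0) 2 (vnil Nat) (vcons (Vec Nat 0) 1 (vnil Nat) (vcons (Vec Nat 0) 0 (vnil Nat) (vnil (Vec Nat 0)))))) (vcons (Vec Nat 0) 3 (vnil Nat) (vcons (Vec Nat 0) 2 (vnil Nat) (vcons (Vec Nat 0) 1 (vnil Nat) (vcons (Vec Nat 0) 0 (vnil Nat) (vnil (Vec Nat 0))))))
observation: the term reaches its normal form after 15 normal-order steps.


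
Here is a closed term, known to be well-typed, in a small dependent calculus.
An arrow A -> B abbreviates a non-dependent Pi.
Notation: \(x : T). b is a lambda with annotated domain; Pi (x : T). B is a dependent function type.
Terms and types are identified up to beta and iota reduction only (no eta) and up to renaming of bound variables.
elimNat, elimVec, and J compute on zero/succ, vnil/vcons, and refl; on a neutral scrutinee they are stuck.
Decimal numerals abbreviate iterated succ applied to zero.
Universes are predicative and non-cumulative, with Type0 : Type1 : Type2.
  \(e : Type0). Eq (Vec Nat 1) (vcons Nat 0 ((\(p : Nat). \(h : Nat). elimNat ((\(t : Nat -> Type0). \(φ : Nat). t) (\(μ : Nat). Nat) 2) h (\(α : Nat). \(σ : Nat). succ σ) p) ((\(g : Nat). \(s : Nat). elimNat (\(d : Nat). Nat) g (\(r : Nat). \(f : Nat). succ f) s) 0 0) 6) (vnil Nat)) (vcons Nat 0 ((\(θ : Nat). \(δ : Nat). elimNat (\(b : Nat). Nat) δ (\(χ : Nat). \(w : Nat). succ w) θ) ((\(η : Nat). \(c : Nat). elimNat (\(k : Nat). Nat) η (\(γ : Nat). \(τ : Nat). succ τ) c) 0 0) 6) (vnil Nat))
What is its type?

the term's type:
  Type0 -> Type0
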